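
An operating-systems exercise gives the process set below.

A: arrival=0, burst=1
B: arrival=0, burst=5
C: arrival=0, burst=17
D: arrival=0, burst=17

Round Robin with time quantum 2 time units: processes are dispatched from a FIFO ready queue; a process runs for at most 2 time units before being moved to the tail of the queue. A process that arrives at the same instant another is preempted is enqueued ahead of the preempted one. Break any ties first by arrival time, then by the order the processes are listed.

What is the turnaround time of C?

Timeline: | A 0-1 | B 1-3 | C 3-5 | D 5-7 | B 7-9 | C 9-11 | D 11-13 | B 13-14 | C 14-16 | D 16-18 | C 18-20 | D 20-22 | C 22-24 | D 24-26 | C 26-28 | D 28-30 | C 30-32 | D 32-34 | C 34-36 | D 36-38 | C 38-39 | D 39-40 |
Completion: A=1  B=14  C=39  D=40
Turnaround(C) = completion − arrival = 39 − 0 = 39

39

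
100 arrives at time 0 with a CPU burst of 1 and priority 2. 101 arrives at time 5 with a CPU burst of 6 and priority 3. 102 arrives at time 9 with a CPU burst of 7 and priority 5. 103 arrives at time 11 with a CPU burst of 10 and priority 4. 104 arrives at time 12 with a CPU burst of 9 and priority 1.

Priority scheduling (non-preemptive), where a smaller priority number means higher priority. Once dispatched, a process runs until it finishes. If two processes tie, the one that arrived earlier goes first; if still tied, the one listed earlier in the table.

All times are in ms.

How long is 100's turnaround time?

1

Timeline: | 100 0-1 | idle 1-5 | 101 5-11 | 103 11-21 | 104 21-30 | 102 30-37 |
Completion: 100=1  101=11  102=37  103=21  104=30
Turnaround(100) = completion − arrival = 1 − 0 = 1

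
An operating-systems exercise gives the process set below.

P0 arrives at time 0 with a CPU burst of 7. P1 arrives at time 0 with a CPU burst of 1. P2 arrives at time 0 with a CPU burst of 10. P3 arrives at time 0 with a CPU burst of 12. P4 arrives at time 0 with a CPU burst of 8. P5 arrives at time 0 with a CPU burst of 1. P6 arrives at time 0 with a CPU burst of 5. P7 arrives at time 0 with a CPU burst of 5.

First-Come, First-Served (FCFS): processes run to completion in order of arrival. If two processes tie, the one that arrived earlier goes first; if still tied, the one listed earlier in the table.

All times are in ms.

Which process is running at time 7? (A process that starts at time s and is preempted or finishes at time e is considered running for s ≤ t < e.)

P1

Gantt: | P0 0-7 | P1 7-8 | P2 8-18 | P3 18-30 | P4 30-38 | P5 38-39 | P6 39-44 | P7 44-49 |
Completion: P0=7  P1=8  P2=18  P3=30  P4=38  P5=39  P6=44  P7=49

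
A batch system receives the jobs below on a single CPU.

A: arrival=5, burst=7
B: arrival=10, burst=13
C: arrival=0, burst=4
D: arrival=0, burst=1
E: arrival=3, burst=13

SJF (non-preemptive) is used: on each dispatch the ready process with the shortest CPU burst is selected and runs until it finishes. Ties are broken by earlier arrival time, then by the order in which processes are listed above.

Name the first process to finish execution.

D

Timeline: | D 0-1 | C 1-5 | A 5-12 | E 12-25 | B 25-38 |
Completion: A=12  B=38  C=5  D=1  E=25
Turnaround (C−A): A=7  B=28  C=5  D=1  E=22
Finish order: D → C → A → E → B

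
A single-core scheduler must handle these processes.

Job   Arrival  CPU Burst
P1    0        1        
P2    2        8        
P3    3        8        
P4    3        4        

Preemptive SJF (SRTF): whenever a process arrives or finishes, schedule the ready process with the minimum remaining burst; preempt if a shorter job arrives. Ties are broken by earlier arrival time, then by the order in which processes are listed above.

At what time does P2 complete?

14

Timeline: | P1 0-1 | idle 1-2 | P2 2-3 | P4 3-7 | P2 7-14 | P3 14-22 |
Completion: P1=1  P2=14  P3=22  P4=7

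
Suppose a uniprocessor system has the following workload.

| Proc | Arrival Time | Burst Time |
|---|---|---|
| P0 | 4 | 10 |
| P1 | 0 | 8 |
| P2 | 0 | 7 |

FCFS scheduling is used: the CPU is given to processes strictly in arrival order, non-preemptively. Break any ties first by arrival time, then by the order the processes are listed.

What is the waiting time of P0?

Gantt: | P1 0-8 | P2 8-15 | P0 15-25 |
Completion: P0=25  P1=8  P2=15
Turnaround (C−A): P0=21  P1=8  P2=15
Waiting(P0) = turnaround − burst = 21 − 10 = 11

11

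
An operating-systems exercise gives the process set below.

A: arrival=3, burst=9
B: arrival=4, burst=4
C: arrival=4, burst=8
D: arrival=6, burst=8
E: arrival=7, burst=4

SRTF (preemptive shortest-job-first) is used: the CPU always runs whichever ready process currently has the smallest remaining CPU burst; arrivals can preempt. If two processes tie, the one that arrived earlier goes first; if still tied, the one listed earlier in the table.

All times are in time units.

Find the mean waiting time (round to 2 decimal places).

9.40

Timeline: | idle 0-3 | A 3-4 | B 4-8 | E 8-12 | A 12-20 | C 20-28 | D 28-36 |
Completion: A=20  B=8  C=28  D=36  E=12
Turnaround (C−A): A=17  B=4  C=24  D=30  E=5
Waiting times: A=8, B=0, C=16, D=22, E=1
Average waiting = (8+0+16+22+1) / 5 = 47/5 = 9.40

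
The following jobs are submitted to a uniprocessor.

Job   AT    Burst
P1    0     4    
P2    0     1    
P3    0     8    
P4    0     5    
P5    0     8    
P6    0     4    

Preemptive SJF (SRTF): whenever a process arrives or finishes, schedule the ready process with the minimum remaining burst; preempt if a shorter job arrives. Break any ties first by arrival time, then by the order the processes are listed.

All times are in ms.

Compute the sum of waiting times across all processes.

51

Schedule: | P2 0-1 | P1 1-5 | P6 5-9 | P4 9-14 | P3 14-22 | P5 22-30 |
Completion: P1=5  P2=1  P3=22  P4=14  P5=30  P6=9
Waiting = turnaround − burst: P1=1, P2=0, P3=14, P4=9, P5=22, P6=5
Total waiting = 1 + 0 + 14 + 9 + 22 + 5 = 51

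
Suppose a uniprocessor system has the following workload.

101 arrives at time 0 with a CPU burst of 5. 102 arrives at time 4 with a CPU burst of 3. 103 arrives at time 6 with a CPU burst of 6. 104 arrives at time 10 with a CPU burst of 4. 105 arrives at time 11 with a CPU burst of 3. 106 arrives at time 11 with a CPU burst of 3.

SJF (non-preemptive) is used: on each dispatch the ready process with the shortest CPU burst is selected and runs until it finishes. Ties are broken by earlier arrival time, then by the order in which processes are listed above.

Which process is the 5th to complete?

Gantt: | 101 0-5 | 102 5-8 | 103 8-14 | 105 14-17 | 106 17-20 | 104 20-24 |
Completion: 101=5  102=8  103=14  104=24  105=17  106=20
Turnaround (C−A): 101=5  102=4  103=8  104=14  105=6  106=9
Finish order: 101 → 102 → 103 → 105 → 106 → 104

106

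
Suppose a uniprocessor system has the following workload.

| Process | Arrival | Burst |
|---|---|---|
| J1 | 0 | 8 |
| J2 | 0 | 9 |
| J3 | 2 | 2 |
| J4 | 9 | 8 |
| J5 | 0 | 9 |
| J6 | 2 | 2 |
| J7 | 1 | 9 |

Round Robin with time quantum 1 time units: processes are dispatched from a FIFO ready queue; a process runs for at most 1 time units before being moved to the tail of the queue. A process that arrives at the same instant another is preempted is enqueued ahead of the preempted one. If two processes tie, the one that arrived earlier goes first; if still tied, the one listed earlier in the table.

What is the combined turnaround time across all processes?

Gantt: | J1 0-1 | J2 1-2 | J5 2-3 | J7 3-4 | J1 4-5 | J3 5-6 | J6 6-7 | J2 7-8 | J5 8-9 | J7 9-10 | J1 10-11 | J3 11-12 | J6 12-13 | J2 13-14 | J4 14-15 | J5 15-16 | J7 16-17 | J1 17-18 | J2 18-19 | J4 19-20 | J5 20-21 | J7 21-22 | J1 22-23 | J2 23-24 | J4 24-25 | J5 25-26 | J7 26-27 | J1 27-28 | J2 28-29 | J4 29-30 | J5 30-31 | J7 31-32 | J1 32-33 | J2 33-34 | J4 34-35 | J5 35-36 | J7 36-37 | J1 37-38 | J2 38-39 | J4 39-40 | J5 40-41 | J7 41-42 | J2 42-43 | J4 43-44 | J5 44-45 | J7 45-46 | J4 46-47 |
Completion: J1=38  J2=43  J3=12  J4=47  J5=45  J6=13  J7=46
Turnaround = completion − arrival: J1=38, J2=43, J3=10, J4=38, J5=45, J6=11, J7=45
Total turnaround = 38 + 43 + 10 + 38 + 45 + 11 + 45 = 230

230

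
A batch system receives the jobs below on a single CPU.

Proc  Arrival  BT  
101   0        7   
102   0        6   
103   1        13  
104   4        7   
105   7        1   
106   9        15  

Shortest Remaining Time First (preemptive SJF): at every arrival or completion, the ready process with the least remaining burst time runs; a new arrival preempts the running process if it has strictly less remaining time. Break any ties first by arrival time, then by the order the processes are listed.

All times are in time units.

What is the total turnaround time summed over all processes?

111

Gantt: | 102 0-6 | 101 6-7 | 105 7-8 | 101 8-14 | 104 14-21 | 103 21-34 | 106 34-49 |
Completion: 101=14  102=6  103=34  104=21  105=8  106=49
Turnaround (C−A): 101=14  102=6  103=33  104=17  105=1  106=40
Turnaround = completion − arrival: 101=14, 102=6, 103=33, 104=17, 105=1, 106=40
Total turnaround = 14 + 6 + 33 + 17 + 1 + 40 = 111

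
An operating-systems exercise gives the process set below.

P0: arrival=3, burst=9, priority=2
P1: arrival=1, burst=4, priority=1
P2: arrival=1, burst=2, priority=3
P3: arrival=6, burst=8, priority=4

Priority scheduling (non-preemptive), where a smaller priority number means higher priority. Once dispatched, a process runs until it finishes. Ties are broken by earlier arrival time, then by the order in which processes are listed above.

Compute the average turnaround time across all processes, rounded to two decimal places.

12.00

Schedule: | idle 0-1 | P1 1-5 | P0 5-14 | P2 14-16 | P3 16-24 |
Completion: P0=14  P1=5  P2=16  P3=24
Turnaround times: P0=11, P1=4, P2=15, P3=18
Average turnaround = (11+4+15+18) / 4 = 48/4 = 12.00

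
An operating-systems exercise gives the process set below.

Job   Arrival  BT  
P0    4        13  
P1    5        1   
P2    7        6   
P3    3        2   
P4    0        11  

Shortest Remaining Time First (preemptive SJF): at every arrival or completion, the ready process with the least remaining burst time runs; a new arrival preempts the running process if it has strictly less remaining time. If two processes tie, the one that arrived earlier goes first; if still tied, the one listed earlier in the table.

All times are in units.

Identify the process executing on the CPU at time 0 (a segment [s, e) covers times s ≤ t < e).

P4

Schedule: | P4 0-3 | P3 3-5 | P1 5-6 | P4 6-7 | P2 7-13 | P4 13-20 | P0 20-33 |
Completion: P0=33  P1=6  P2=13  P3=5  P4=20
Turnaround (C−A): P0=29  P1=1  P2=6  P3=2  P4=20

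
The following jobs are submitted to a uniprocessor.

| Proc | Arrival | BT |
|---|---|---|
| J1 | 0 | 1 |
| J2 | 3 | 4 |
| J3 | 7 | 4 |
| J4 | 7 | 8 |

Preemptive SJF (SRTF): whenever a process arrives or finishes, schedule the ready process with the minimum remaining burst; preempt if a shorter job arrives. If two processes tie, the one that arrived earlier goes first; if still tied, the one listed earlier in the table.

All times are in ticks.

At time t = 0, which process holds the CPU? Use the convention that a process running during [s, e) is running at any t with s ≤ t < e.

Gantt: | J1 0-1 | idle 1-3 | J2 3-7 | J3 7-11 | J4 11-19 |
Completion: J1=1  J2=7  J3=11  J4=19

J1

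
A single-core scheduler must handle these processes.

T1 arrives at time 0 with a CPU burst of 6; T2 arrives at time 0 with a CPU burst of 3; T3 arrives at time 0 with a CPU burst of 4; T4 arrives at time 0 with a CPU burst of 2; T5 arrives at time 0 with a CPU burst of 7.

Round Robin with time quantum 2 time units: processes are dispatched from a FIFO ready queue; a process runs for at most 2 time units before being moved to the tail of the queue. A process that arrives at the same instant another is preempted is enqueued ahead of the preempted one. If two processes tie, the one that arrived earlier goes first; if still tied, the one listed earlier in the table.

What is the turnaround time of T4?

8

Timeline: | T1 0-2 | T2 2-4 | T3 4-6 | T4 6-8 | T5 8-10 | T1 10-12 | T2 12-13 | T3 13-15 | T5 15-17 | T1 17-19 | T5 19-22 |
Completion: T1=19  T2=13  T3=15  T4=8  T5=22
Turnaround(T4) = completion − arrival = 8 − 0 = 8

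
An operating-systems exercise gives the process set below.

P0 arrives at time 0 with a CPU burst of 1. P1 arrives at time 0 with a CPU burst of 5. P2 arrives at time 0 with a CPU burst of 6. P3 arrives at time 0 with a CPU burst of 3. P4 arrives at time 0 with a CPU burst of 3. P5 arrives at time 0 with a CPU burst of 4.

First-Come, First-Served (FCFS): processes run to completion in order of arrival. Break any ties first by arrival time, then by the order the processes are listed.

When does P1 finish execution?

Gantt: | P0 0-1 | P1 1-6 | P2 6-12 | P3 12-15 | P4 15-18 | P5 18-22 |
Completion: P0=1  P1=6  P2=12  P3=15  P4=18  P5=22
Turnaround (C−A): P0=1  P1=6  P2=12  P3=15  P4=18  P5=22

6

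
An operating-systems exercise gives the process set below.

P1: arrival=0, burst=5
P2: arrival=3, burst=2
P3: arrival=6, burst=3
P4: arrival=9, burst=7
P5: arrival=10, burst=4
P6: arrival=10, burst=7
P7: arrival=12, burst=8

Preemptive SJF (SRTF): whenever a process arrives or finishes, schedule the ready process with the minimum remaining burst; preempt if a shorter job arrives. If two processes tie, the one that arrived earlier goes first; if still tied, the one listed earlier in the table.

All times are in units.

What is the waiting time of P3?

Timeline: | P1 0-5 | P2 5-7 | P3 7-10 | P5 10-14 | P4 14-21 | P6 21-28 | P7 28-36 |
Completion: P1=5  P2=7  P3=10  P4=21  P5=14  P6=28  P7=36
Turnaround (C−A): P1=5  P2=4  P3=4  P4=12  P5=4  P6=18  P7=24
Waiting(P3) = turnaround − burst = 4 − 3 = 1

1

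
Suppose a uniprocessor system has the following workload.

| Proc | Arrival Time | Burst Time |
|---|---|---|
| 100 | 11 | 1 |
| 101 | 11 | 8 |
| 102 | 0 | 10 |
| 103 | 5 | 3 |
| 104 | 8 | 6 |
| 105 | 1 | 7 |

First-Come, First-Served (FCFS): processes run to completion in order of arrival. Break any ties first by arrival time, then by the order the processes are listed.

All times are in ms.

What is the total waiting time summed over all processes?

Schedule: | 102 0-10 | 105 10-17 | 103 17-20 | 104 20-26 | 100 26-27 | 101 27-35 |
Completion: 100=27  101=35  102=10  103=20  104=26  105=17
Turnaround (C−A): 100=16  101=24  102=10  103=15  104=18  105=16
Waiting = turnaround − burst: 100=15, 101=16, 102=0, 103=12, 104=12, 105=9
Total waiting = 15 + 16 + 0 + 12 + 12 + 9 = 64

64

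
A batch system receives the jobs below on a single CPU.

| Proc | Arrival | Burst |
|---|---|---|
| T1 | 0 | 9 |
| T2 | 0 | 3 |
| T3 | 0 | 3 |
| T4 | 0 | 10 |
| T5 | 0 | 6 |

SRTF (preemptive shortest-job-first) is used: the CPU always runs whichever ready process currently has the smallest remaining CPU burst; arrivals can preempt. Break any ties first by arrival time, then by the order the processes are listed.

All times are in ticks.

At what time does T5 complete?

12

Timeline: | T2 0-3 | T3 3-6 | T5 6-12 | T1 12-21 | T4 21-31 |
Completion: T1=21  T2=3  T3=6  T4=31  T5=12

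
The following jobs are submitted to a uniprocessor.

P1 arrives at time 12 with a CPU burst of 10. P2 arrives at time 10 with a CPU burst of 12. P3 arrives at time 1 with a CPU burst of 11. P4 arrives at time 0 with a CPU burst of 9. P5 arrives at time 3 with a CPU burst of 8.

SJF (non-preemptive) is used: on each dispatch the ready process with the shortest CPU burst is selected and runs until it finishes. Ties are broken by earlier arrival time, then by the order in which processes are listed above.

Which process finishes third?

P1

Timeline: | P4 0-9 | P5 9-17 | P1 17-27 | P3 27-38 | P2 38-50 |
Completion: P1=27  P2=50  P3=38  P4=9  P5=17
Turnaround (C−A): P1=15  P2=40  P3=37  P4=9  P5=14
Finish order: P4 → P5 → P1 → P3 → P2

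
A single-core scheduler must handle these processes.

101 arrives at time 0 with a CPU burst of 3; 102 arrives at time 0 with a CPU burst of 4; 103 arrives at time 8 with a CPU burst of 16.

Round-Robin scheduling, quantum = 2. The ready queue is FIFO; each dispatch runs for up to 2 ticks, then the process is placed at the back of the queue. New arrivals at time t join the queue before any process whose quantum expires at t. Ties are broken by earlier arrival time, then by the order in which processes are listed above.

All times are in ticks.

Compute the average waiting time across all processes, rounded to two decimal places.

Gantt: | 101 0-2 | 102 2-4 | 101 4-5 | 102 5-7 | idle 7-8 | 103 8-24 |
Completion: 101=5  102=7  103=24
Turnaround (C−A): 101=5  102=7  103=16
Waiting times: 101=2, 102=3, 103=0
Average waiting = (2+3+0) / 3 = 5/3 = 1.67

1.67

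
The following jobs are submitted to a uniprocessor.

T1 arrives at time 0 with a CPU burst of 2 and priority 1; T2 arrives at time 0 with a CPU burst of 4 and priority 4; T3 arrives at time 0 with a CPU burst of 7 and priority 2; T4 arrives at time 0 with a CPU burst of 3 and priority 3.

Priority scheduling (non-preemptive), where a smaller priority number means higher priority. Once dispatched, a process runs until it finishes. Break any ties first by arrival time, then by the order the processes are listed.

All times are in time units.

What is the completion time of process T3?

9

Timeline: | T1 0-2 | T3 2-9 | T4 9-12 | T2 12-16 |
Completion: T1=2  T2=16  T3=9  T4=12
Turnaround (C−A): T1=2  T2=16  T3=9  T4=12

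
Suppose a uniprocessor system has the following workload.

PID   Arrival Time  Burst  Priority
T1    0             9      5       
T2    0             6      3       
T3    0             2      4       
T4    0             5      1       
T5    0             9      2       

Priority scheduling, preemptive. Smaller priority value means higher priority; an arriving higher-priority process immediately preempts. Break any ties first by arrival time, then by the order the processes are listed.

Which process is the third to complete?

T2

Timeline: | T4 0-5 | T5 5-14 | T2 14-20 | T3 20-22 | T1 22-31 |
Completion: T1=31  T2=20  T3=22  T4=5  T5=14
Turnaround (C−A): T1=31  T2=20  T3=22  T4=5  T5=14
Finish order: T4 → T5 → T2 → T3 → T1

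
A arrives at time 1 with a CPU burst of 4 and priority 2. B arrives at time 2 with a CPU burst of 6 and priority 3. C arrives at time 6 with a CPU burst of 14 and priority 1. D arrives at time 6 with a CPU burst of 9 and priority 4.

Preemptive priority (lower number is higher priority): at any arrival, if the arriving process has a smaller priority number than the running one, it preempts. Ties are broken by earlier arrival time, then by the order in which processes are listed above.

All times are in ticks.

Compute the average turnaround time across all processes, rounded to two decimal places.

Schedule: | idle 0-1 | A 1-5 | B 5-6 | C 6-20 | B 20-25 | D 25-34 |
Completion: A=5  B=25  C=20  D=34
Turnaround (C−A): A=4  B=23  C=14  D=28
Turnaround times: A=4, B=23, C=14, D=28
Average turnaround = (4+23+14+28) / 4 = 69/4 = 17.25

17.25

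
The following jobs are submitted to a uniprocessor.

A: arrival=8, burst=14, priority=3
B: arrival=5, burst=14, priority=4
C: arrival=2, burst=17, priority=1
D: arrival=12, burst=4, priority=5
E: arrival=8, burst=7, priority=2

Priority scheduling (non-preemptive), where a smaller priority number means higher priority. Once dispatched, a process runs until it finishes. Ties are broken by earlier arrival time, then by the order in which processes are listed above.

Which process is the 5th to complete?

D

Timeline: | idle 0-2 | C 2-19 | E 19-26 | A 26-40 | B 40-54 | D 54-58 |
Completion: A=40  B=54  C=19  D=58  E=26
Turnaround (C−A): A=32  B=49  C=17  D=46  E=18
Finish order: C → E → A → B → D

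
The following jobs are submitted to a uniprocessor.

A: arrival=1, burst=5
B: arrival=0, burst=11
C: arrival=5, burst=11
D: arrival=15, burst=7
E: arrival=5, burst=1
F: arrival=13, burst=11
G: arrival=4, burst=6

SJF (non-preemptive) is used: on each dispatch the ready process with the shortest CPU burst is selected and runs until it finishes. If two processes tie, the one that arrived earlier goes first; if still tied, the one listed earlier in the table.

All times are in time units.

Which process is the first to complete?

B

Gantt: | B 0-11 | E 11-12 | A 12-17 | G 17-23 | D 23-30 | C 30-41 | F 41-52 |
Completion: A=17  B=11  C=41  D=30  E=12  F=52  G=23
Turnaround (C−A): A=16  B=11  C=36  D=15  E=7  F=39  G=19
Finish order: B → E → A → G → D → C → F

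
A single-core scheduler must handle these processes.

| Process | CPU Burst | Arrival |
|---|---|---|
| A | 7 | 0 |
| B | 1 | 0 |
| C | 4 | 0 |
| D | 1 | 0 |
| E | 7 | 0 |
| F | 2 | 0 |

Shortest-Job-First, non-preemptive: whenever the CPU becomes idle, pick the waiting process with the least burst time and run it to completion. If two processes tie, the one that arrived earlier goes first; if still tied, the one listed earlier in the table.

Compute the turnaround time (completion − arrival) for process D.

2

Gantt: | B 0-1 | D 1-2 | F 2-4 | C 4-8 | A 8-15 | E 15-22 |
Completion: A=15  B=1  C=8  D=2  E=22  F=4
Turnaround (C−A): A=15  B=1  C=8  D=2  E=22  F=4
Turnaround(D) = completion − arrival = 2 − 0 = 2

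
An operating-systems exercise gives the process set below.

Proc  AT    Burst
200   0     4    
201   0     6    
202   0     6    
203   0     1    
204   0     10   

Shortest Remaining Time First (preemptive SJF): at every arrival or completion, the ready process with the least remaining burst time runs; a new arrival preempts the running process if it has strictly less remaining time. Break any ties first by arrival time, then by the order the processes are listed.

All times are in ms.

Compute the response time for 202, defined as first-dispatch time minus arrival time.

Gantt: | 203 0-1 | 200 1-5 | 201 5-11 | 202 11-17 | 204 17-27 |
Completion: 200=5  201=11  202=17  203=1  204=27
Turnaround (C−A): 200=5  201=11  202=17  203=1  204=27
Response(202) = first start − arrival = 11 − 0 = 11

11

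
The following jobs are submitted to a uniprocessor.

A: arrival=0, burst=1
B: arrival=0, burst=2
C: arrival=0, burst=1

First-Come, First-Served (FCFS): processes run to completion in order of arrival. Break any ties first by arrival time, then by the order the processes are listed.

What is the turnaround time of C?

4

Schedule: | A 0-1 | B 1-3 | C 3-4 |
Completion: A=1  B=3  C=4
Turnaround (C−A): A=1  B=3  C=4
Turnaround(C) = completion − arrival = 4 − 0 = 4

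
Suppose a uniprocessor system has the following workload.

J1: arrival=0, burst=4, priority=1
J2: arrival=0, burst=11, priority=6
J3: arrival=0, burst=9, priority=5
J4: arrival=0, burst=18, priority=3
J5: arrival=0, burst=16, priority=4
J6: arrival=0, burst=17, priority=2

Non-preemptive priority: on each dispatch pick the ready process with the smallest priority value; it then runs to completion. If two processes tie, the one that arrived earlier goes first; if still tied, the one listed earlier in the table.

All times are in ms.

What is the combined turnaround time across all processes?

258

Schedule: | J1 0-4 | J6 4-21 | J4 21-39 | J5 39-55 | J3 55-64 | J2 64-75 |
Completion: J1=4  J2=75  J3=64  J4=39  J5=55  J6=21
Turnaround = completion − arrival: J1=4, J2=75, J3=64, J4=39, J5=55, J6=21
Total turnaround = 4 + 75 + 64 + 39 + 55 + 21 = 258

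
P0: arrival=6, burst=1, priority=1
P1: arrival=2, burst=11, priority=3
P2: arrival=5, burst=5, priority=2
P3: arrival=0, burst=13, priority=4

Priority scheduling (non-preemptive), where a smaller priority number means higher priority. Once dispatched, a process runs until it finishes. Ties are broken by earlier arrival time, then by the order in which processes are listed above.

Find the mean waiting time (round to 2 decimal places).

Gantt: | P3 0-13 | P0 13-14 | P2 14-19 | P1 19-30 |
Completion: P0=14  P1=30  P2=19  P3=13
Turnaround (C−A): P0=8  P1=28  P2=14  P3=13
Waiting times: P0=7, P1=17, P2=9, P3=0
Average waiting = (7+17+9+0) / 4 = 33/4 = 8.25

8.25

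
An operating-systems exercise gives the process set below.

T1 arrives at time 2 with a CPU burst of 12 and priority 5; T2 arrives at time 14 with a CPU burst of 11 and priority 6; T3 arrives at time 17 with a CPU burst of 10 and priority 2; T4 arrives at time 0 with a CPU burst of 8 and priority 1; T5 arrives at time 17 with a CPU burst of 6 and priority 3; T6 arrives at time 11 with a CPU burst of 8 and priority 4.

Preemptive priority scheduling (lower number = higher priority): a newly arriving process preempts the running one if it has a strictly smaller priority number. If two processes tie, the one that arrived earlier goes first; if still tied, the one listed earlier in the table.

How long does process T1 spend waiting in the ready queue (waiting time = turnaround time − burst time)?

30

Gantt: | T4 0-8 | T1 8-11 | T6 11-17 | T3 17-27 | T5 27-33 | T6 33-35 | T1 35-44 | T2 44-55 |
Completion: T1=44  T2=55  T3=27  T4=8  T5=33  T6=35
Waiting(T1) = turnaround − burst = 42 − 12 = 30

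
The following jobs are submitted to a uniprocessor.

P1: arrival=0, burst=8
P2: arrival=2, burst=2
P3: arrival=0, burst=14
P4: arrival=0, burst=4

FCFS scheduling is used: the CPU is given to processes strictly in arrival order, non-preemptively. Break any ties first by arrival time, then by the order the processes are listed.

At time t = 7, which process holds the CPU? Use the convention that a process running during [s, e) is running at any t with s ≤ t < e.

P1

Gantt: | P1 0-8 | P3 8-22 | P4 22-26 | P2 26-28 |
Completion: P1=8  P2=28  P3=22  P4=26
Turnaround (C−A): P1=8  P2=26  P3=22  P4=26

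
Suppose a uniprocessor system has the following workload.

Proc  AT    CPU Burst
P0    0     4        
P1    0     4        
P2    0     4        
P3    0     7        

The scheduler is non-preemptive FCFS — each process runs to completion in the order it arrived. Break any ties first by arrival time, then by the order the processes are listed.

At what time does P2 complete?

12

Gantt: | P0 0-4 | P1 4-8 | P2 8-12 | P3 12-19 |
Completion: P0=4  P1=8  P2=12  P3=19
Turnaround (C−A): P0=4  P1=8  P2=12  P3=19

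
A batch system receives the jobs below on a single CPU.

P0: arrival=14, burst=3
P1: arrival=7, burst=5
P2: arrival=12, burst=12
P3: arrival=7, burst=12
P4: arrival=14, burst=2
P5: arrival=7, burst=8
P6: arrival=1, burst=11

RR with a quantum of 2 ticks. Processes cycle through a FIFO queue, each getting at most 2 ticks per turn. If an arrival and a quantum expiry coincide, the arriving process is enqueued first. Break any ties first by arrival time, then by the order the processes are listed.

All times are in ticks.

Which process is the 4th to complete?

P6

Gantt: | idle 0-1 | P6 1-7 | P1 7-9 | P3 9-11 | P5 11-13 | P6 13-15 | P1 15-17 | P3 17-19 | P2 19-21 | P5 21-23 | P0 23-25 | P4 25-27 | P6 27-29 | P1 29-30 | P3 30-32 | P2 32-34 | P5 34-36 | P0 36-37 | P6 37-38 | P3 38-40 | P2 40-42 | P5 42-44 | P3 44-46 | P2 46-48 | P3 48-50 | P2 50-54 |
Completion: P0=37  P1=30  P2=54  P3=50  P4=27  P5=44  P6=38
Turnaround (C−A): P0=23  P1=23  P2=42  P3=43  P4=13  P5=37  P6=37
Finish order: P4 → P1 → P0 → P6 → P5 → P3 → P2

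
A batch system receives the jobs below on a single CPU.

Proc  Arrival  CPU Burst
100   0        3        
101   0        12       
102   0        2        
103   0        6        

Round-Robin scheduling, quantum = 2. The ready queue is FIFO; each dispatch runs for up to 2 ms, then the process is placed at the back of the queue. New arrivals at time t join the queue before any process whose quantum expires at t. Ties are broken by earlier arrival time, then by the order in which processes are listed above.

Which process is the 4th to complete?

101

Timeline: | 100 0-2 | 101 2-4 | 102 4-6 | 103 6-8 | 100 8-9 | 101 9-11 | 103 11-13 | 101 13-15 | 103 15-17 | 101 17-23 |
Completion: 100=9  101=23  102=6  103=17
Turnaround (C−A): 100=9  101=23  102=6  103=17
Finish order: 102 → 100 → 103 → 101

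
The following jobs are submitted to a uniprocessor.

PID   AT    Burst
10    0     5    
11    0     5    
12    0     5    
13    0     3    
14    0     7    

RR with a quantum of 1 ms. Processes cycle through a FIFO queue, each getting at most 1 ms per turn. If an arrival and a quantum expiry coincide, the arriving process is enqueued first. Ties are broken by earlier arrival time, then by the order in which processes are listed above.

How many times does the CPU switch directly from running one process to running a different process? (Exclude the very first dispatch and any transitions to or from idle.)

Timeline: | 10 0-1 | 11 1-2 | 12 2-3 | 13 3-4 | 14 4-5 | 10 5-6 | 11 6-7 | 12 7-8 | 13 8-9 | 14 9-10 | 10 10-11 | 11 11-12 | 12 12-13 | 13 13-14 | 14 14-15 | 10 15-16 | 11 16-17 | 12 17-18 | 14 18-19 | 10 19-20 | 11 20-21 | 12 21-22 | 14 22-25 |
Completion: 10=20  11=21  12=22  13=14  14=25

22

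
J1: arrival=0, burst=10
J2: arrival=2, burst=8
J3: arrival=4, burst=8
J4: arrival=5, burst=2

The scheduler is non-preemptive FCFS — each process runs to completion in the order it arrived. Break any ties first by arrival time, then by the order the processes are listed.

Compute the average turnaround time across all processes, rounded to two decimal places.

17.75

Schedule: | J1 0-10 | J2 10-18 | J3 18-26 | J4 26-28 |
Completion: J1=10  J2=18  J3=26  J4=28
Turnaround times: J1=10, J2=16, J3=22, J4=23
Average turnaround = (10+16+22+23) / 4 = 71/4 = 17.75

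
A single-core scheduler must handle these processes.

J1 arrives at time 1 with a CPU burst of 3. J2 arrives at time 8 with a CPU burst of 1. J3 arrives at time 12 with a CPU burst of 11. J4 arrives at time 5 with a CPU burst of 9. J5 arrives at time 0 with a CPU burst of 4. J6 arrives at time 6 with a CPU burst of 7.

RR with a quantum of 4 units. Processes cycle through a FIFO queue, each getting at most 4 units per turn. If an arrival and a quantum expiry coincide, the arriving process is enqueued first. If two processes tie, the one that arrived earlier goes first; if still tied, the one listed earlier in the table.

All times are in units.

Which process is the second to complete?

Schedule: | J5 0-4 | J1 4-7 | J4 7-11 | J6 11-15 | J2 15-16 | J4 16-20 | J3 20-24 | J6 24-27 | J4 27-28 | J3 28-35 |
Completion: J1=7  J2=16  J3=35  J4=28  J5=4  J6=27
Turnaround (C−A): J1=6  J2=8  J3=23  J4=23  J5=4  J6=21
Finish order: J5 → J1 → J2 → J6 → J4 → J3

J1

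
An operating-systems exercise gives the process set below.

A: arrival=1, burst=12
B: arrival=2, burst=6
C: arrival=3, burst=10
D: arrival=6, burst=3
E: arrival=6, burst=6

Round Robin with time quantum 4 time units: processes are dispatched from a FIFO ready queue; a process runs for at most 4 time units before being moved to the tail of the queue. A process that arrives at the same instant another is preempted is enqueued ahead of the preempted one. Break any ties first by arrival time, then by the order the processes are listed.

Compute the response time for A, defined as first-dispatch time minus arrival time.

Schedule: | idle 0-1 | A 1-5 | B 5-9 | C 9-13 | A 13-17 | D 17-20 | E 20-24 | B 24-26 | C 26-30 | A 30-34 | E 34-36 | C 36-38 |
Completion: A=34  B=26  C=38  D=20  E=36
Response(A) = first start − arrival = 1 − 1 = 0

0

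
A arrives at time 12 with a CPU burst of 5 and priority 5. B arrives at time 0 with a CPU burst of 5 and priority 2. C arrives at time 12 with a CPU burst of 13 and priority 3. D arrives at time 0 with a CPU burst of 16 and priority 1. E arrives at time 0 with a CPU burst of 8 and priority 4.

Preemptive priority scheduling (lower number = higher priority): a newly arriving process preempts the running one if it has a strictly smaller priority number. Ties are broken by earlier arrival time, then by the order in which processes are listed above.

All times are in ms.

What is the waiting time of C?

9

Timeline: | D 0-16 | B 16-21 | C 21-34 | E 34-42 | A 42-47 |
Completion: A=47  B=21  C=34  D=16  E=42
Waiting(C) = turnaround − burst = 22 − 13 = 9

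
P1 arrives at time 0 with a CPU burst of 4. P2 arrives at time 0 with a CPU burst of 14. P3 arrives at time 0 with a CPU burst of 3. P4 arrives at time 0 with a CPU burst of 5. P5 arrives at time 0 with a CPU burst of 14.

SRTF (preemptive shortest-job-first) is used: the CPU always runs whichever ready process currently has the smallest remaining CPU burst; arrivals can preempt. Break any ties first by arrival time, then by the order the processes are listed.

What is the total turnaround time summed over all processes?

88

Timeline: | P3 0-3 | P1 3-7 | P4 7-12 | P2 12-26 | P5 26-40 |
Completion: P1=7  P2=26  P3=3  P4=12  P5=40
Turnaround (C−A): P1=7  P2=26  P3=3  P4=12  P5=40
Turnaround = completion − arrival: P1=7, P2=26, P3=3, P4=12, P5=40
Total turnaround = 7 + 26 + 3 + 12 + 40 = 88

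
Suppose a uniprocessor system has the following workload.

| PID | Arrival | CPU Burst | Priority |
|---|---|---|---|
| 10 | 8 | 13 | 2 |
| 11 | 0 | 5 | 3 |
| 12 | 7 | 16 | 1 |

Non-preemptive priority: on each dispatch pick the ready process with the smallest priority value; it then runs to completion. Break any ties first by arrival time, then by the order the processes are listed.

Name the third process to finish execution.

10

Schedule: | 11 0-5 | idle 5-7 | 12 7-23 | 10 23-36 |
Completion: 10=36  11=5  12=23
Turnaround (C−A): 10=28  11=5  12=16
Finish order: 11 → 12 → 10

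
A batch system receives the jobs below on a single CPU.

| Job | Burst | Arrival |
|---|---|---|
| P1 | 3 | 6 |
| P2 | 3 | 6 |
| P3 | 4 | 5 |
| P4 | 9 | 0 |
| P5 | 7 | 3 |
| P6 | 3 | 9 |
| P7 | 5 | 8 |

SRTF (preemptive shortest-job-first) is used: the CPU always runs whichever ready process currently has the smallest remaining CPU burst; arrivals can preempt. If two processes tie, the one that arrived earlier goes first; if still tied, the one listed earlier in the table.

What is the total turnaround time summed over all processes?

100

Timeline: | P4 0-9 | P1 9-12 | P2 12-15 | P6 15-18 | P3 18-22 | P7 22-27 | P5 27-34 |
Completion: P1=12  P2=15  P3=22  P4=9  P5=34  P6=18  P7=27
Turnaround = completion − arrival: P1=6, P2=9, P3=17, P4=9, P5=31, P6=9, P7=19
Total turnaround = 6 + 9 + 17 + 9 + 31 + 9 + 19 = 100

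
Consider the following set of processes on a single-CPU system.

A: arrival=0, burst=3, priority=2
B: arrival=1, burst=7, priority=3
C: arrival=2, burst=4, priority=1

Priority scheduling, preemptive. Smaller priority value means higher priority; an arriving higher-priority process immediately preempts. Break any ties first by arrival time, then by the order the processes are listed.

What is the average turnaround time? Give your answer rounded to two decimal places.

Schedule: | A 0-2 | C 2-6 | A 6-7 | B 7-14 |
Completion: A=7  B=14  C=6
Turnaround (C−A): A=7  B=13  C=4
Turnaround times: A=7, B=13, C=4
Average turnaround = (7+13+4) / 3 = 24/3 = 8.00

8.00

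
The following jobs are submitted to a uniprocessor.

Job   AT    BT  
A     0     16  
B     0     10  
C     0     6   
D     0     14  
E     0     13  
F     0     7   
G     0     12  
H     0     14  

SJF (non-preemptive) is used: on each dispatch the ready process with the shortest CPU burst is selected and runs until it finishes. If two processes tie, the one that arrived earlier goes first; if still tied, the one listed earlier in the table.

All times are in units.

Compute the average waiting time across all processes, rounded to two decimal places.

32.88

Timeline: | C 0-6 | F 6-13 | B 13-23 | G 23-35 | E 35-48 | D 48-62 | H 62-76 | A 76-92 |
Completion: A=92  B=23  C=6  D=62  E=48  F=13  G=35  H=76
Turnaround (C−A): A=92  B=23  C=6  D=62  E=48  F=13  G=35  H=76
Waiting times: A=76, B=13, C=0, D=48, E=35, F=6, G=23, H=62
Average waiting = (76+13+0+48+35+6+23+62) / 8 = 263/8 = 32.88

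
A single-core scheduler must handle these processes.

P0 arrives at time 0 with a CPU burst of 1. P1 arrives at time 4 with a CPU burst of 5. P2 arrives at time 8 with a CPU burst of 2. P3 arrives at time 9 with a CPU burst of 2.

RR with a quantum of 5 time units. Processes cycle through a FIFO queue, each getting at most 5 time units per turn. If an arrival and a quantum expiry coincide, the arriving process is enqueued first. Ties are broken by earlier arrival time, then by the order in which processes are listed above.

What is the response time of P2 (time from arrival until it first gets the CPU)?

Timeline: | P0 0-1 | idle 1-4 | P1 4-9 | P2 9-11 | P3 11-13 |
Completion: P0=1  P1=9  P2=11  P3=13
Response(P2) = first start − arrival = 9 − 8 = 1

1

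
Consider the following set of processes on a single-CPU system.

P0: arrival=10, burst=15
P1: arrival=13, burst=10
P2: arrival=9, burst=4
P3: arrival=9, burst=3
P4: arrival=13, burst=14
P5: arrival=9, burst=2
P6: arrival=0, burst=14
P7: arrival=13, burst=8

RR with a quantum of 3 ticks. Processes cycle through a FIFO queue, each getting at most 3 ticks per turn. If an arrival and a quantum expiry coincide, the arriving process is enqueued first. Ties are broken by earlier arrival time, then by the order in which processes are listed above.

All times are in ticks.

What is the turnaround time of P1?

49

Gantt: | P6 0-9 | P2 9-12 | P3 12-15 | P5 15-17 | P6 17-20 | P0 20-23 | P2 23-24 | P1 24-27 | P4 27-30 | P7 30-33 | P6 33-35 | P0 35-38 | P1 38-41 | P4 41-44 | P7 44-47 | P0 47-50 | P1 50-53 | P4 53-56 | P7 56-58 | P0 58-61 | P1 61-62 | P4 62-65 | P0 65-68 | P4 68-70 |
Completion: P0=68  P1=62  P2=24  P3=15  P4=70  P5=17  P6=35  P7=58
Turnaround (C−A): P0=58  P1=49  P2=15  P3=6  P4=57  P5=8  P6=35  P7=45
Turnaround(P1) = completion − arrival = 62 − 13 = 49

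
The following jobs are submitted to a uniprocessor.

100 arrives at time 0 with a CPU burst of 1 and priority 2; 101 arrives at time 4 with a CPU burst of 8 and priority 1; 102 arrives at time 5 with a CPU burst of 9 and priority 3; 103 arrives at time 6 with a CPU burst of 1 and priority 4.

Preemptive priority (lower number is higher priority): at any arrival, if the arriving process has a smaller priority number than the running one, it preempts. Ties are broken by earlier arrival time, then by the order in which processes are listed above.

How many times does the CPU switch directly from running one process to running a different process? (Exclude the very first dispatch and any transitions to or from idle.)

Schedule: | 100 0-1 | idle 1-4 | 101 4-12 | 102 12-21 | 103 21-22 |
Completion: 100=1  101=12  102=21  103=22

2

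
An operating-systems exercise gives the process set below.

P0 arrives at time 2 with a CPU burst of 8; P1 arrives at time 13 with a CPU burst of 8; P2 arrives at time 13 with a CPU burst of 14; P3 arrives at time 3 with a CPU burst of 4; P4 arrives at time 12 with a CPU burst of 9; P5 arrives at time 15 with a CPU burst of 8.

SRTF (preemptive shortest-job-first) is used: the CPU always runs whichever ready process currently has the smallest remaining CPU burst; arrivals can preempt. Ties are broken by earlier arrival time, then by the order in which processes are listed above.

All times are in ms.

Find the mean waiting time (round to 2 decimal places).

Schedule: | idle 0-2 | P0 2-3 | P3 3-7 | P0 7-14 | P1 14-22 | P5 22-30 | P4 30-39 | P2 39-53 |
Completion: P0=14  P1=22  P2=53  P3=7  P4=39  P5=30
Waiting times: P0=4, P1=1, P2=26, P3=0, P4=18, P5=7
Average waiting = (4+1+26+0+18+7) / 6 = 56/6 = 9.33

9.33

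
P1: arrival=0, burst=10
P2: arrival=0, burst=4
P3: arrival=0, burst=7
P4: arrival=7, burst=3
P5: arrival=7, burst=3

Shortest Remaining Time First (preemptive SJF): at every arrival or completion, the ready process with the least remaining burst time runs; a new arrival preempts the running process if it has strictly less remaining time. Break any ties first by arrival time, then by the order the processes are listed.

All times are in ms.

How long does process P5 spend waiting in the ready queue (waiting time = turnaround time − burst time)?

3

Gantt: | P2 0-4 | P3 4-7 | P4 7-10 | P5 10-13 | P3 13-17 | P1 17-27 |
Completion: P1=27  P2=4  P3=17  P4=10  P5=13
Turnaround (C−A): P1=27  P2=4  P3=17  P4=3  P5=6
Waiting(P5) = turnaround − burst = 6 − 3 = 3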